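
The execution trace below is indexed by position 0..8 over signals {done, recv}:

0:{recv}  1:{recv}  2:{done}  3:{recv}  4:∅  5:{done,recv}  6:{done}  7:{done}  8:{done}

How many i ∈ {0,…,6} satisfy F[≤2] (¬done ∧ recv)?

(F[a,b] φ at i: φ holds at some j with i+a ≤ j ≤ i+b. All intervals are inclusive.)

4

Evaluate at each i in [0,6]:
  i=0: ✓ (witness j=0)
  i=1: ✓ (witness j=1)
  i=2: ✓ (witness j=3)
  i=3: ✓ (witness j=3)
  i=4: ✗ (none in [4,6])
  i=5: ✗ (none in [5,7])
  i=6: ✗ (none in [6,8])
Positions where it holds: {0, 1, 2, 3} → 4.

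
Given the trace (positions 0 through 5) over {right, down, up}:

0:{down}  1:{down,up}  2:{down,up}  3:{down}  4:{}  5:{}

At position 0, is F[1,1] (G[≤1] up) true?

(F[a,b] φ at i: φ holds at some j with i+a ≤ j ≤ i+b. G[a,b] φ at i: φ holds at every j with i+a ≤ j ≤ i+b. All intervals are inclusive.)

Check G[≤1] up at each j in [1,1]:
  j=1: holds on [1,2]
Found at j=1 → formula holds.

True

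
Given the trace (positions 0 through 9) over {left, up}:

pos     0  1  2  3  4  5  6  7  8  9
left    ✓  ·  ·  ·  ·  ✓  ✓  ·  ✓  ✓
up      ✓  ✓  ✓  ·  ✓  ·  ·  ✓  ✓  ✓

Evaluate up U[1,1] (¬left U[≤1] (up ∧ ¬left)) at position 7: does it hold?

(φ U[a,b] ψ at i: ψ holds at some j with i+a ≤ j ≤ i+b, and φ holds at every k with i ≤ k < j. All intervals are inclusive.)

Does not hold

Need some j in [8,8] with (¬left U[≤1] (up ∧ ¬left)), and up at every k in [7,j-1].
  j=8: (¬left U[≤1] (up ∧ ¬left)) — fails.
No j in the window works → until fails.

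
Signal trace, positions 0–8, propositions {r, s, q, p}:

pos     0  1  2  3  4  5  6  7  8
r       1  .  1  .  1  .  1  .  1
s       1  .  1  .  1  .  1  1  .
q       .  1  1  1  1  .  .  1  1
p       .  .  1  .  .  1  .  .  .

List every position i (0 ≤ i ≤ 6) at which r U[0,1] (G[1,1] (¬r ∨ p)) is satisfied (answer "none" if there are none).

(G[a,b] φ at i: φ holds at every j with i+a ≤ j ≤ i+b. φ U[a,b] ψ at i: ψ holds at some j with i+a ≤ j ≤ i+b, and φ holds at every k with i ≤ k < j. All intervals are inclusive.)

0, 1, 2, 4, 6

Evaluate at each i in [0,6]:
  i=0: ✓ (rhs at j=0)
  i=1: ✓ (rhs at j=1)
  i=2: ✓ (rhs at j=2)
  i=3: ✗ (lhs fails at k=3 before rhs at j=4)
  i=4: ✓ (rhs at j=4)
  i=5: ✗ (lhs fails at k=5 before rhs at j=6)
  i=6: ✓ (rhs at j=6)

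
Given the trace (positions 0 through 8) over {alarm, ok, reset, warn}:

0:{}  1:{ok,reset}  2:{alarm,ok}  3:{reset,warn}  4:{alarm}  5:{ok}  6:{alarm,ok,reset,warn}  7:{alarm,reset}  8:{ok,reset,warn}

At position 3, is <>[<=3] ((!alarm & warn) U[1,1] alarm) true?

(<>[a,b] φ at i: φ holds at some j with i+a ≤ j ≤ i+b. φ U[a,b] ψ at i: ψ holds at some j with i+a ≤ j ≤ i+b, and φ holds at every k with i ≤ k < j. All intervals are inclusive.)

Check ((!alarm & warn) U[1,1] alarm) at each j in [3,6]:
  j=3: holds
  j=4: fails
  j=5: fails
  j=6: fails
Found at j=3 → formula holds.

Yes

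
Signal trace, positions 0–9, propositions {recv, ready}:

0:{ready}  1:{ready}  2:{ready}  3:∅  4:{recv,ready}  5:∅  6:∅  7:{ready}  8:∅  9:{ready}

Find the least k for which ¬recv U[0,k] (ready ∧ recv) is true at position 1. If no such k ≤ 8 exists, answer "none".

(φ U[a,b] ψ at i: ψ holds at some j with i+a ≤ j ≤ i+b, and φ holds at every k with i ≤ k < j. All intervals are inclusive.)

3

Need earliest j ≥ 1 with (ready ∧ recv), and ¬recv at every k in [1,j-1].
  j=1: rhs fails.
  j=2: rhs fails.
  j=3: rhs fails.
  j=4: rhs holds; lhs holds on [1,3]. k = 3.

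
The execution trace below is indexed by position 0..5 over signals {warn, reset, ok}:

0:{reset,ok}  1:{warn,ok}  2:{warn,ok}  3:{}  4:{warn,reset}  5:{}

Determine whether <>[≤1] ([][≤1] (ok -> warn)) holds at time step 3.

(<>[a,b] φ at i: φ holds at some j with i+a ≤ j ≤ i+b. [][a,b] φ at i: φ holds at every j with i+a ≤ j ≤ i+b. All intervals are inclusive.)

Yes

Check [][≤1] (ok -> warn) at each j in [3,4]:
  j=3: holds on [3,4]
  j=4: holds on [4,5]
Found at j=3 → formula holds.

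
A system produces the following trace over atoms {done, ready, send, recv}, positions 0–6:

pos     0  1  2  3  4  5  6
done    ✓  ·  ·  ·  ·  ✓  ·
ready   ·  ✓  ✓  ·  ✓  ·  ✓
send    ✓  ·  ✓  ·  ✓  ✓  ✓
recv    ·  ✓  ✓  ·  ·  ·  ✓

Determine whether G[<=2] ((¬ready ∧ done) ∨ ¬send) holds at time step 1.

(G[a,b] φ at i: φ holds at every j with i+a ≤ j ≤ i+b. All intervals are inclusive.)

No

Check ((¬ready ∧ done) ∨ ¬send) at every j in [1,3]:
  j=1: true
  j=2: false
  j=3: true
Fails at j=2 → formula fails.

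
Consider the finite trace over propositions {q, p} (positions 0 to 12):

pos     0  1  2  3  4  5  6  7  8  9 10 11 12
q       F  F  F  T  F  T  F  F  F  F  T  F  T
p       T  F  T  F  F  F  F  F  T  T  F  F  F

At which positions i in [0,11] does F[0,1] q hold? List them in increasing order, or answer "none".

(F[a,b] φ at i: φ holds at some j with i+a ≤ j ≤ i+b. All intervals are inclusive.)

2, 3, 4, 5, 9, 10, 11

Evaluate at each i in [0,11]:
  i=0: ✗ (none in [0,1])
  i=1: ✗ (none in [1,2])
  i=2: ✓ (witness j=3)
  i=3: ✓ (witness j=3)
  i=4: ✓ (witness j=5)
  i=5: ✓ (witness j=5)
  i=6: ✗ (none in [6,7])
  i=7: ✗ (none in [7,8])
  i=8: ✗ (none in [8,9])
  i=9: ✓ (witness j=10)
  i=10: ✓ (witness j=10)
  i=11: ✓ (witness j=12)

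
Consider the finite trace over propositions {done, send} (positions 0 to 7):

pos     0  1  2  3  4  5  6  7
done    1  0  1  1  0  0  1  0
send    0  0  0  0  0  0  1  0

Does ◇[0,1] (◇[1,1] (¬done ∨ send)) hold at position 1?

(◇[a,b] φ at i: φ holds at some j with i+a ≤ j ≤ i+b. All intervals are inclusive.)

Check ◇[1,1] (¬done ∨ send) at each j in [1,2]:
  j=1: fails (none in [2,2])
  j=2: fails (none in [3,3])
No position in the window satisfies it → formula fails.

Does not hold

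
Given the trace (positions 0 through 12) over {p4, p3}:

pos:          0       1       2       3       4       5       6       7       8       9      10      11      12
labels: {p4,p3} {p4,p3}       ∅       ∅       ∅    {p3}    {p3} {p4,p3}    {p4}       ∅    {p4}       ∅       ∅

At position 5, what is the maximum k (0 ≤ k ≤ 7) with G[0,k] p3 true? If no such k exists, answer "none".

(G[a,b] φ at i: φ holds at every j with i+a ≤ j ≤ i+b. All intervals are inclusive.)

p3 must hold from j=5 onward; find where it first fails.
  j=5: holds
  j=6: holds
  j=7: holds
  j=8: fails
Holds on [5,7], so largest k = 2.

2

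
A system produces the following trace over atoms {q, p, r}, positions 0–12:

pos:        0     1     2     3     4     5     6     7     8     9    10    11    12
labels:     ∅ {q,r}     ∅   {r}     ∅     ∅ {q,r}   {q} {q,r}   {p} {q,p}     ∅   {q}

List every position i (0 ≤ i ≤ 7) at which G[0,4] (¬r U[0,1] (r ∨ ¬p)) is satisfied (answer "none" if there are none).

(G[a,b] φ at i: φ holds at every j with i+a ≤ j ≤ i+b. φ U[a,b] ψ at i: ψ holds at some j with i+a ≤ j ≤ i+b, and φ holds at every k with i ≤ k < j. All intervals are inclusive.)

0, 1, 2, 3, 4

Evaluate at each i in [0,7]:
  i=0: ✓ (all of [0,4])
  i=1: ✓ (all of [1,5])
  i=2: ✓ (all of [2,6])
  i=3: ✓ (all of [3,7])
  i=4: ✓ (all of [4,8])
  i=5: ✗ (fails at j=9)
  i=6: ✗ (fails at j=9)
  i=7: ✗ (fails at j=9)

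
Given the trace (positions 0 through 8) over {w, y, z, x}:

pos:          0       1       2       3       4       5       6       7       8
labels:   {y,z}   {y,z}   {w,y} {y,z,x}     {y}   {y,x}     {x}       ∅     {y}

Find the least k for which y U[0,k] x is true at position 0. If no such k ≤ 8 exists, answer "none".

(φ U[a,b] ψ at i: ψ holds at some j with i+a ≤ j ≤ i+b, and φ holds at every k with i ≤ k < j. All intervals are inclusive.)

Need earliest j ≥ 0 with x, and y at every k in [0,j-1].
  j=0: rhs fails.
  j=1: rhs fails.
  j=2: rhs fails.
  j=3: rhs holds; lhs holds on [0,2]. k = 3.

3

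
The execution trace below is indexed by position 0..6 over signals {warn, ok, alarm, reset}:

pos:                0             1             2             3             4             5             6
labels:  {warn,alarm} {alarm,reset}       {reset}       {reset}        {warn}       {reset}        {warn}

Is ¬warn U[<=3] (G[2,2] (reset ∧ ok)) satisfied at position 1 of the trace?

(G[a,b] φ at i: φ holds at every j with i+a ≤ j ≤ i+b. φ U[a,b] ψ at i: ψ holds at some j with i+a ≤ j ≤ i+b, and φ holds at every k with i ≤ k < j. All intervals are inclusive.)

Need some j in [1,4] with G[2,2] (reset ∧ ok), and ¬warn at every k in [1,j-1].
  j=1: G[2,2] (reset ∧ ok) — fails at 3.
  j=2: G[2,2] (reset ∧ ok) — fails at 4.
  j=3: G[2,2] (reset ∧ ok) — fails at 5.
  j=4: G[2,2] (reset ∧ ok) — fails at 6.
No j in the window works → until fails.

Does not hold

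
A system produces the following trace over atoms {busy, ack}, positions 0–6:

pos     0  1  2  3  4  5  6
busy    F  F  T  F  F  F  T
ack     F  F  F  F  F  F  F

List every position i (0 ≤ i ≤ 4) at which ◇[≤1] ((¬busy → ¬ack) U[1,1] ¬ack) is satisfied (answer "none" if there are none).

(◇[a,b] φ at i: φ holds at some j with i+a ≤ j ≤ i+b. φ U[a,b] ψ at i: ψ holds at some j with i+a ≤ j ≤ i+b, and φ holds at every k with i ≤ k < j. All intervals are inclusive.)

0, 1, 2, 3, 4

Evaluate at each i in [0,4]:
  i=0: ✓ (witness j=0)
  i=1: ✓ (witness j=1)
  i=2: ✓ (witness j=2)
  i=3: ✓ (witness j=3)
  i=4: ✓ (witness j=4)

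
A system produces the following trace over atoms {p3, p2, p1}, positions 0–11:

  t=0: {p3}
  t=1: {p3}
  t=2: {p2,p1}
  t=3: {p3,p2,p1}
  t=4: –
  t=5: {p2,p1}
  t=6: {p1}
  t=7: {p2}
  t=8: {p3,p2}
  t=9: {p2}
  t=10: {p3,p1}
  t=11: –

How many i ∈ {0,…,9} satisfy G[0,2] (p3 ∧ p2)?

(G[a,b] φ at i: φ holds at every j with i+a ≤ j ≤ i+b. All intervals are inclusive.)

Evaluate at each i in [0,9]:
  i=0: ✗ (fails at j=0)
  i=1: ✗ (fails at j=1)
  i=2: ✗ (fails at j=2)
  i=3: ✗ (fails at j=4)
  i=4: ✗ (fails at j=4)
  i=5: ✗ (fails at j=5)
  i=6: ✗ (fails at j=6)
  i=7: ✗ (fails at j=7)
  i=8: ✗ (fails at j=9)
  i=9: ✗ (fails at j=9)
Positions where it holds: {} → 0.

0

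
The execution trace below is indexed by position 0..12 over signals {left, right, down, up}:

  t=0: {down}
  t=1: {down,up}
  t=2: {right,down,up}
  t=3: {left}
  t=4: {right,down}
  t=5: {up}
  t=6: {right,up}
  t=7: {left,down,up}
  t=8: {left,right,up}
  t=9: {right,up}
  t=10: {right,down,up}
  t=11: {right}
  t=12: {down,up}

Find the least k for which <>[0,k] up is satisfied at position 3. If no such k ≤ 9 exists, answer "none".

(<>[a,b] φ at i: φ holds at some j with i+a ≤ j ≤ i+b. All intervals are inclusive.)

2

Scan j = 3,4,… for up:
  j=3: fails
  j=4: fails
  j=5: holds
First hit at j=5, so smallest k = 5-3 = 2.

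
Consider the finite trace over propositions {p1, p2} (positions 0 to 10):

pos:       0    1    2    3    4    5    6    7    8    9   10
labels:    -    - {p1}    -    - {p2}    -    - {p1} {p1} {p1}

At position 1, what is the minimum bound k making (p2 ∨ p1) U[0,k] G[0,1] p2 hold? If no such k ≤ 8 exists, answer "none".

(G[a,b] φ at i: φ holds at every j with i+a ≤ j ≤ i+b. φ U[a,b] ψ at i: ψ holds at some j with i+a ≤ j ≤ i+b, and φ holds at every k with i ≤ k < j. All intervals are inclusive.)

none

Need earliest j ≥ 1 with G[0,1] p2, and (p2 ∨ p1) at every k in [1,j-1].
  j=1: rhs fails.
  j=2: rhs fails.
  j=3: rhs fails.
  j=4: rhs fails.
  j=5: rhs fails.
  j=6: rhs fails.
  j=7: rhs fails.
  j=8: rhs fails.
  j=9: rhs fails.
No witness within the range → none.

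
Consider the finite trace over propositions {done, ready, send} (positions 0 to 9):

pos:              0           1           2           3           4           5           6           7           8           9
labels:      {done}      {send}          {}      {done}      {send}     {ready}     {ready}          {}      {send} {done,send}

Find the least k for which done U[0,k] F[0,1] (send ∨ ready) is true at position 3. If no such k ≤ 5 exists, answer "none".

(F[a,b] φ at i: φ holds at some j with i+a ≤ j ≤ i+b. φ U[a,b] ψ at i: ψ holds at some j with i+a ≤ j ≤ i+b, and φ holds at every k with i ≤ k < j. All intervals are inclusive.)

Need earliest j ≥ 3 with F[0,1] (send ∨ ready), and done at every k in [3,j-1].
  j=3: rhs holds (empty prefix). k = 0.

0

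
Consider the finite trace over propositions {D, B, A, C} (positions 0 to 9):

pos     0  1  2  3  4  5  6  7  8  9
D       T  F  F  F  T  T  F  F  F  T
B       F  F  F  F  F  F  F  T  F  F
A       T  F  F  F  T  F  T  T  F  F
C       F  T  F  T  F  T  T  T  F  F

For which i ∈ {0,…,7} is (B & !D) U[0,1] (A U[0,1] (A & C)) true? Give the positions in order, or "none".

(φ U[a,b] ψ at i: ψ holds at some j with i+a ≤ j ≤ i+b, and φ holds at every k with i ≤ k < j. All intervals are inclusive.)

6, 7

Evaluate at each i in [0,7]:
  i=0: ✗ (no rhs in [0,1])
  i=1: ✗ (no rhs in [1,2])
  i=2: ✗ (no rhs in [2,3])
  i=3: ✗ (no rhs in [3,4])
  i=4: ✗ (no rhs in [4,5])
  i=5: ✗ (lhs fails at k=5 before rhs at j=6)
  i=6: ✓ (rhs at j=6)
  i=7: ✓ (rhs at j=7)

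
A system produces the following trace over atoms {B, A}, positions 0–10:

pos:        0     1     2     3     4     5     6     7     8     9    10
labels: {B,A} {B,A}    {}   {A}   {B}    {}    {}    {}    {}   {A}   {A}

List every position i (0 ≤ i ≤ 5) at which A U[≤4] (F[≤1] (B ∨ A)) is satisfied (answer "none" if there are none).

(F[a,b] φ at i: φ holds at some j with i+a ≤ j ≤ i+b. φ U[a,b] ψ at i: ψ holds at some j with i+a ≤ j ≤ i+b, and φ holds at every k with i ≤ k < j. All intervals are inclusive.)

0, 1, 2, 3, 4

Evaluate at each i in [0,5]:
  i=0: ✓ (rhs at j=0)
  i=1: ✓ (rhs at j=1)
  i=2: ✓ (rhs at j=2)
  i=3: ✓ (rhs at j=3)
  i=4: ✓ (rhs at j=4)
  i=5: ✗ (lhs fails at k=5 before rhs at j=8)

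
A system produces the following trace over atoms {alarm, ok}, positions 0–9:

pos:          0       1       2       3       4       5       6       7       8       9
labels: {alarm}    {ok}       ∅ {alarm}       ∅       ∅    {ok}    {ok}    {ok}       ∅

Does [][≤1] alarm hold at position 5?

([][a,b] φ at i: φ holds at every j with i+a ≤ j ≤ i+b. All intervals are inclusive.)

Check alarm at every j in [5,6]:
  j=5: false
  j=6: false
Fails at j=5 → formula fails.

No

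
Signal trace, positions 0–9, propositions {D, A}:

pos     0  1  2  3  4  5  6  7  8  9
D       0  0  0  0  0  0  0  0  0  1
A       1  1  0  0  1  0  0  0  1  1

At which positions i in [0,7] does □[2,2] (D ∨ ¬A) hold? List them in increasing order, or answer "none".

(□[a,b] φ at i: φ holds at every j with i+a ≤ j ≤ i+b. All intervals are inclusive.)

Evaluate at each i in [0,7]:
  i=0: ✓ (all of [2,2])
  i=1: ✓ (all of [3,3])
  i=2: ✗ (fails at j=4)
  i=3: ✓ (all of [5,5])
  i=4: ✓ (all of [6,6])
  i=5: ✓ (all of [7,7])
  i=6: ✗ (fails at j=8)
  i=7: ✓ (all of [9,9])

0, 1, 3, 4, 5, 7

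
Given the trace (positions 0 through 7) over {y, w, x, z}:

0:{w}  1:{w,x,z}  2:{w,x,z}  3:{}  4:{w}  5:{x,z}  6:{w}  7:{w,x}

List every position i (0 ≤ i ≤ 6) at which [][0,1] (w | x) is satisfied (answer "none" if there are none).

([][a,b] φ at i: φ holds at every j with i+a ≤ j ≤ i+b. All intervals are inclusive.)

Evaluate at each i in [0,6]:
  i=0: ✓ (all of [0,1])
  i=1: ✓ (all of [1,2])
  i=2: ✗ (fails at j=3)
  i=3: ✗ (fails at j=3)
  i=4: ✓ (all of [4,5])
  i=5: ✓ (all of [5,6])
  i=6: ✓ (all of [6,7])

0, 1, 4, 5, 6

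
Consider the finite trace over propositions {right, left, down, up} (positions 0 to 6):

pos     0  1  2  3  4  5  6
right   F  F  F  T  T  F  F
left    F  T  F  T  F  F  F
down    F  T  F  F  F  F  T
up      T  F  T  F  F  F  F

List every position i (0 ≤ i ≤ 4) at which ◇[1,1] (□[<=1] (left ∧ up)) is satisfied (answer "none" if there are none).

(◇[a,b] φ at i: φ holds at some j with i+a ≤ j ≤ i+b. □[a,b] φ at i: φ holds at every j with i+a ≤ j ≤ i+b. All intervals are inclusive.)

none

Evaluate at each i in [0,4]:
  i=0: ✗ (none in [1,1])
  i=1: ✗ (none in [2,2])
  i=2: ✗ (none in [3,3])
  i=3: ✗ (none in [4,4])
  i=4: ✗ (none in [5,5])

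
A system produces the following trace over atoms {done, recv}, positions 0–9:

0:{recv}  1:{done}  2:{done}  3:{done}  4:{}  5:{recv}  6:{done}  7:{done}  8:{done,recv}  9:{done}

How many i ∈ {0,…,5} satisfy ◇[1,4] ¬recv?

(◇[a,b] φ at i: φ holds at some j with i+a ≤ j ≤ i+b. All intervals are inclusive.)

Evaluate at each i in [0,5]:
  i=0: ✓ (witness j=1)
  i=1: ✓ (witness j=2)
  i=2: ✓ (witness j=3)
  i=3: ✓ (witness j=4)
  i=4: ✓ (witness j=6)
  i=5: ✓ (witness j=6)
Positions where it holds: {0, 1, 2, 3, 4, 5} → 6.

6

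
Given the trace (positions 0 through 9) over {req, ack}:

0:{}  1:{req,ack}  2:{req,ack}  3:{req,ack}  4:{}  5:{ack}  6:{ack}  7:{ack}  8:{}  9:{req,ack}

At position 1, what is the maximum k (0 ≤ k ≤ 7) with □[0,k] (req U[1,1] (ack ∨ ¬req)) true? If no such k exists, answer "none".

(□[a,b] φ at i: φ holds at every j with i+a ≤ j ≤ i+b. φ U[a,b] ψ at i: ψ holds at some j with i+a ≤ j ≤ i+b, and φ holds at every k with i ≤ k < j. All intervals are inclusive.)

(req U[1,1] (ack ∨ ¬req)) must hold from j=1 onward; find where it first fails.
  j=1: holds
  j=2: holds
  j=3: holds
  j=4: fails
Holds on [1,3], so largest k = 2.

2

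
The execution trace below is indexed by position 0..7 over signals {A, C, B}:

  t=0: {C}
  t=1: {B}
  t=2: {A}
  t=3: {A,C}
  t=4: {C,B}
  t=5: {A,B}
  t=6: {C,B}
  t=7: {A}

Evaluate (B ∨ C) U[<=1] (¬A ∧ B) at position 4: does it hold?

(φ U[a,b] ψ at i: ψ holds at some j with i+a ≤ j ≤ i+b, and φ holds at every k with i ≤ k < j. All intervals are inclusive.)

Need some j in [4,5] with (¬A ∧ B), and (B ∨ C) at every k in [4,j-1].
  j=4: (¬A ∧ B) holds; no prefix to check → satisfied.

Yes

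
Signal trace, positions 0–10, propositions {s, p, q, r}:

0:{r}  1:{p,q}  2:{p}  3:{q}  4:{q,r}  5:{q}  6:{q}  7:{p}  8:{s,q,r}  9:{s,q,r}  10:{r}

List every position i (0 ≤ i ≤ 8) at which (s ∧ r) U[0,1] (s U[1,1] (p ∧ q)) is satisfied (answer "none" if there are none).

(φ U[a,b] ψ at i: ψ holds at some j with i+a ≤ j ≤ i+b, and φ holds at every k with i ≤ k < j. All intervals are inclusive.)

none

Evaluate at each i in [0,8]:
  i=0: ✗ (no rhs in [0,1])
  i=1: ✗ (no rhs in [1,2])
  i=2: ✗ (no rhs in [2,3])
  i=3: ✗ (no rhs in [3,4])
  i=4: ✗ (no rhs in [4,5])
  i=5: ✗ (no rhs in [5,6])
  i=6: ✗ (no rhs in [6,7])
  i=7: ✗ (no rhs in [7,8])
  i=8: ✗ (no rhs in [8,9])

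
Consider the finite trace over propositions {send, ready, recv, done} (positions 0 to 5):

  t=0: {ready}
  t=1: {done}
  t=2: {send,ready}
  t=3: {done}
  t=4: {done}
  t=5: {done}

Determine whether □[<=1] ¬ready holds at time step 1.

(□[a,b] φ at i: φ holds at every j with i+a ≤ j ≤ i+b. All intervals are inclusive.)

Does not hold

Check ¬ready at every j in [1,2]:
  j=1: true
  j=2: false
Fails at j=2 → formula fails.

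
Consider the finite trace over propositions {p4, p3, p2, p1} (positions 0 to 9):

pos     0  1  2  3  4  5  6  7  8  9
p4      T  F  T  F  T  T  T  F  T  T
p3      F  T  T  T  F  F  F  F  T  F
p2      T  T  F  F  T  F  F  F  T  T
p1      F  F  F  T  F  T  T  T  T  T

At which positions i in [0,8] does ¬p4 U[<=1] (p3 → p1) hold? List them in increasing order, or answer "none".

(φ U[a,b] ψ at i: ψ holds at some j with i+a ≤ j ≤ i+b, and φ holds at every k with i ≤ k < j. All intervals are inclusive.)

Evaluate at each i in [0,8]:
  i=0: ✓ (rhs at j=0)
  i=1: ✗ (no rhs in [1,2])
  i=2: ✗ (lhs fails at k=2 before rhs at j=3)
  i=3: ✓ (rhs at j=3)
  i=4: ✓ (rhs at j=4)
  i=5: ✓ (rhs at j=5)
  i=6: ✓ (rhs at j=6)
  i=7: ✓ (rhs at j=7)
  i=8: ✓ (rhs at j=8)

0, 3, 4, 5, 6, 7, 8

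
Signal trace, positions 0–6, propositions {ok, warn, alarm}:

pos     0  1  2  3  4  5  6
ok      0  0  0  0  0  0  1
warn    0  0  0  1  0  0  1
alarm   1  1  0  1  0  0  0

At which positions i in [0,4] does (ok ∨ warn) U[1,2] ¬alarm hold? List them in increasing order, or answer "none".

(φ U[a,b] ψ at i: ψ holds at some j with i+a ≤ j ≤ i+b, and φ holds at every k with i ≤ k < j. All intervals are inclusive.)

Evaluate at each i in [0,4]:
  i=0: ✗ (lhs fails at k=0 before rhs at j=2)
  i=1: ✗ (lhs fails at k=1 before rhs at j=2)
  i=2: ✗ (lhs fails at k=2 before rhs at j=4)
  i=3: ✓ (rhs at j=4; lhs holds on [3,3])
  i=4: ✗ (lhs fails at k=4 before rhs at j=5)

3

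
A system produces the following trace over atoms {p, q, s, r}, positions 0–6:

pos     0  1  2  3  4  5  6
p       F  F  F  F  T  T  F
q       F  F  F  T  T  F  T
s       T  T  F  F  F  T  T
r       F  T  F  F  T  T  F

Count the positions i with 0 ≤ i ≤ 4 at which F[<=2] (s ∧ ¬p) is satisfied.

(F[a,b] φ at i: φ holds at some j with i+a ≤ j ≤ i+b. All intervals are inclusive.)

3

Evaluate at each i in [0,4]:
  i=0: ✓ (witness j=0)
  i=1: ✓ (witness j=1)
  i=2: ✗ (none in [2,4])
  i=3: ✗ (none in [3,5])
  i=4: ✓ (witness j=6)
Positions where it holds: {0, 1, 4} → 3.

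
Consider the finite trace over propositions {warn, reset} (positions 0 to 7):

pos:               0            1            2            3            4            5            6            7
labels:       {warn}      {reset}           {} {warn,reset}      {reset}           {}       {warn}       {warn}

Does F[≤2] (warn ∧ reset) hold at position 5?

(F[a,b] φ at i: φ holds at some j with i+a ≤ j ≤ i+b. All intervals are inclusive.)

Check (warn ∧ reset) at each j in [5,7]:
  j=5: false
  j=6: false
  j=7: false
No position in the window satisfies it → formula fails.

Does not hold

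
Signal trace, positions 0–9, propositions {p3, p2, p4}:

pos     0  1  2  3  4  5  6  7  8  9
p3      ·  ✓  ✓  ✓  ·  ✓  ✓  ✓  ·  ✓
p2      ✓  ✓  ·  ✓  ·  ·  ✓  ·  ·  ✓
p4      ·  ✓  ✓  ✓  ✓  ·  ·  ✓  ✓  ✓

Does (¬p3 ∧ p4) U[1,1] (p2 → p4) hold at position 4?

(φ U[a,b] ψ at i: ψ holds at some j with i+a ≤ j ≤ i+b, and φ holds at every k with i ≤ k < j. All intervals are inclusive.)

Holds

Need some j in [5,5] with (p2 → p4), and (¬p3 ∧ p4) at every k in [4,j-1].
  j=5: (p2 → p4) holds; (¬p3 ∧ p4) holds at every k in [4,4] → satisfied.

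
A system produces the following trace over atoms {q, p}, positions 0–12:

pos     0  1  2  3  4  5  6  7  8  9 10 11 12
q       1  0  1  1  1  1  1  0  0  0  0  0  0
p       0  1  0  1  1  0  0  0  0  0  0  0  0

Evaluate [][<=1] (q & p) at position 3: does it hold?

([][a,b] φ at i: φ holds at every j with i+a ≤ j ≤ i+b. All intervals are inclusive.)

Check (q & p) at every j in [3,4]:
  j=3: true
  j=4: true
All positions satisfy it → formula holds.

Yes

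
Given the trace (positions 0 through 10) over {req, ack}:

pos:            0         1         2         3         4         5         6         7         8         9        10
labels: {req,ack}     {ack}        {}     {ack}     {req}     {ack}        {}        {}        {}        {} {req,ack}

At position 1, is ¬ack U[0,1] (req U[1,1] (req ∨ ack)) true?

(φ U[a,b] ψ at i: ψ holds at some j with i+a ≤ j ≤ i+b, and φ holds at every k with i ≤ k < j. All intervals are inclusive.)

Need some j in [1,2] with (req U[1,1] (req ∨ ack)), and ¬ack at every k in [1,j-1].
  j=1: (req U[1,1] (req ∨ ack)) — fails.
  j=2: (req U[1,1] (req ∨ ack)) — fails.
No j in the window works → until fails.

Does not hold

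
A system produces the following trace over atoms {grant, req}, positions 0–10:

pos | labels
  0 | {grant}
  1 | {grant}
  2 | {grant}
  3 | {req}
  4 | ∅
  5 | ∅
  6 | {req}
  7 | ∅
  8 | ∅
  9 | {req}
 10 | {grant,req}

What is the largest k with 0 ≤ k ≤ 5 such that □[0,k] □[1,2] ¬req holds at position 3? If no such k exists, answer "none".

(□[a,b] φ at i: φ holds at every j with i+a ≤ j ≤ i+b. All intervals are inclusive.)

□[1,2] ¬req must hold from j=3 onward; find where it first fails.
  j=3: holds
  j=4: fails
Holds on [3,3], so largest k = 0.

0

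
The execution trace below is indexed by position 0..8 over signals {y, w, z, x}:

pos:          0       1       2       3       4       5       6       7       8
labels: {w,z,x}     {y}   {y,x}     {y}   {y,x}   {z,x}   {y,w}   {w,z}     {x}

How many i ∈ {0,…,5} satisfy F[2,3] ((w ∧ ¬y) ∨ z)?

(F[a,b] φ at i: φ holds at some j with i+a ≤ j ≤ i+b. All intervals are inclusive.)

Evaluate at each i in [0,5]:
  i=0: ✗ (none in [2,3])
  i=1: ✗ (none in [3,4])
  i=2: ✓ (witness j=5)
  i=3: ✓ (witness j=5)
  i=4: ✓ (witness j=7)
  i=5: ✓ (witness j=7)
Positions where it holds: {2, 3, 4, 5} → 4.

4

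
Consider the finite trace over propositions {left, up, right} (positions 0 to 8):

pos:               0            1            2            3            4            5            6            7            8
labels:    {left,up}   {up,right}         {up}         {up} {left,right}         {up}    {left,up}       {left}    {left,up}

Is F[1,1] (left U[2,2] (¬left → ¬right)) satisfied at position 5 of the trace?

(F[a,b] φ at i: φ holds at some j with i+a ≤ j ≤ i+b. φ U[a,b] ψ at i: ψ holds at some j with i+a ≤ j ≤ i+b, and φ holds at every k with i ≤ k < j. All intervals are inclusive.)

Holds

Check (left U[2,2] (¬left → ¬right)) at each j in [6,6]:
  j=6: holds
Found at j=6 → formula holds.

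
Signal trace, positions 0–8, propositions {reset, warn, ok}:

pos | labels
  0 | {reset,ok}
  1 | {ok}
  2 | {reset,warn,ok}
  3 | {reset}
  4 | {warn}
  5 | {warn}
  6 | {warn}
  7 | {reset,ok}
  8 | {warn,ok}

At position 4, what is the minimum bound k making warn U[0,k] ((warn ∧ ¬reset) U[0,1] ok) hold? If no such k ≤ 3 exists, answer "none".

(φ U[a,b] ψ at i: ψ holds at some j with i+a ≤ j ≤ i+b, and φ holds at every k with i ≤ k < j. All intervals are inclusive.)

Need earliest j ≥ 4 with ((warn ∧ ¬reset) U[0,1] ok), and warn at every k in [4,j-1].
  j=4: rhs fails.
  j=5: rhs fails.
  j=6: rhs holds; lhs holds on [4,5]. k = 2.

2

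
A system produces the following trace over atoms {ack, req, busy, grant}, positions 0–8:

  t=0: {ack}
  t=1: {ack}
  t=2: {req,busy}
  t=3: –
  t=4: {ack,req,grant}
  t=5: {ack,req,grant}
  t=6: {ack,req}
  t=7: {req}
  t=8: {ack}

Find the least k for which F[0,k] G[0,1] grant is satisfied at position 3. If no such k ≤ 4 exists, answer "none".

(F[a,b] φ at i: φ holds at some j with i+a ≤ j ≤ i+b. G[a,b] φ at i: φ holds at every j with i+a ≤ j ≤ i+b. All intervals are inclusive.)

Scan j = 3,4,… for G[0,1] grant:
  j=3: fails
  j=4: holds
First hit at j=4, so smallest k = 4-3 = 1.

1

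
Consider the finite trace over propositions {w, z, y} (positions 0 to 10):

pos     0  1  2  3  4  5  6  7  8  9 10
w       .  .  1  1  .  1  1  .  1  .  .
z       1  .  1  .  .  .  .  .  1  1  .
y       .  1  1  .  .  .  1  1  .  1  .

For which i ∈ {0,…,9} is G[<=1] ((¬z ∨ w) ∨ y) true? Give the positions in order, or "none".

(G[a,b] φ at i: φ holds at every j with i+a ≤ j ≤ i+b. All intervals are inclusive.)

1, 2, 3, 4, 5, 6, 7, 8, 9

Evaluate at each i in [0,9]:
  i=0: ✗ (fails at j=0)
  i=1: ✓ (all of [1,2])
  i=2: ✓ (all of [2,3])
  i=3: ✓ (all of [3,4])
  i=4: ✓ (all of [4,5])
  i=5: ✓ (all of [5,6])
  i=6: ✓ (all of [6,7])
  i=7: ✓ (all of [7,8])
  i=8: ✓ (all of [8,9])
  i=9: ✓ (all of [9,10])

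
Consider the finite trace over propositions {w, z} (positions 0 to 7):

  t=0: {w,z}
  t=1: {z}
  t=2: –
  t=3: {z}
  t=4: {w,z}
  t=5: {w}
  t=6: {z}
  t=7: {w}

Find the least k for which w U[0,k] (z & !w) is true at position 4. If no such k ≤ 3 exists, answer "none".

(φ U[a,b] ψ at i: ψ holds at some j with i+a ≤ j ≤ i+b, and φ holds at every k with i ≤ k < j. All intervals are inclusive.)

2

Need earliest j ≥ 4 with (z & !w), and w at every k in [4,j-1].
  j=4: rhs fails.
  j=5: rhs fails.
  j=6: rhs holds; lhs holds on [4,5]. k = 2.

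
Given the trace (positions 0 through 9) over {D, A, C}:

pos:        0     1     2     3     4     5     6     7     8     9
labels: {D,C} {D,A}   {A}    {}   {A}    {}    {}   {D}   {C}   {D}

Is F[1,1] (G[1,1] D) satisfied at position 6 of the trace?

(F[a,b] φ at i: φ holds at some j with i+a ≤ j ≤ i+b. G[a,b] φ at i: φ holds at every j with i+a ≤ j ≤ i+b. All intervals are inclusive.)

False

Check G[1,1] D at each j in [7,7]:
  j=7: fails at 8
No position in the window satisfies it → formula fails.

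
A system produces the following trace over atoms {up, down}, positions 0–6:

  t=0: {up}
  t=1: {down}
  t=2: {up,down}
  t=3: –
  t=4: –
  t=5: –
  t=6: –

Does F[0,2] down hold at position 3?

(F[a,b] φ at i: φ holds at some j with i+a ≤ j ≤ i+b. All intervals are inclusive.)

False

Check down at each j in [3,5]:
  j=3: false
  j=4: false
  j=5: false
No position in the window satisfies it → formula fails.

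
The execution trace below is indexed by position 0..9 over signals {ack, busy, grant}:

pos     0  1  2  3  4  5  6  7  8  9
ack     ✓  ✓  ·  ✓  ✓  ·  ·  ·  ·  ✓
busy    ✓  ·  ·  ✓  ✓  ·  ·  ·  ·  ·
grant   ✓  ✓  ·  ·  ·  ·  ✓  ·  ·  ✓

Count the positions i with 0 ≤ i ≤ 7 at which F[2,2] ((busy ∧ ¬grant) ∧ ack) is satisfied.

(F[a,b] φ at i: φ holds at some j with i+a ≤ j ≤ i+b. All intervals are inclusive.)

Evaluate at each i in [0,7]:
  i=0: ✗ (none in [2,2])
  i=1: ✓ (witness j=3)
  i=2: ✓ (witness j=4)
  i=3: ✗ (none in [5,5])
  i=4: ✗ (none in [6,6])
  i=5: ✗ (none in [7,7])
  i=6: ✗ (none in [8,8])
  i=7: ✗ (none in [9,9])
Positions where it holds: {1, 2} → 2.

2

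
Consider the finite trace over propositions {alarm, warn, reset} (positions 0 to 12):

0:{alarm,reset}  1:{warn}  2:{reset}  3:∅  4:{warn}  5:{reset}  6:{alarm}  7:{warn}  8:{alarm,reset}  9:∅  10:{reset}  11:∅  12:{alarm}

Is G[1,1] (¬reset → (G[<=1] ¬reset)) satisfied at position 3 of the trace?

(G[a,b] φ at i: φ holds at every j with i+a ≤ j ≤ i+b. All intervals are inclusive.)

False

Check (¬reset → (G[<=1] ¬reset)) at every j in [4,4]:
  j=4: antecedent true; consequent fails at 5 → ✗
Fails at j=4 → formula fails.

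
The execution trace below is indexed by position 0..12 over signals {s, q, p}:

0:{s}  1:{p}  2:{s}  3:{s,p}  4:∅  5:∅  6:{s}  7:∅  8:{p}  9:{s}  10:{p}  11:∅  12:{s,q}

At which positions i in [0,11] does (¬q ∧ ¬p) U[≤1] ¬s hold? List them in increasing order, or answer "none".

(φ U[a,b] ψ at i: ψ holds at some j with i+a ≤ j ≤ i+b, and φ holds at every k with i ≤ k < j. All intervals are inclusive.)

Evaluate at each i in [0,11]:
  i=0: ✓ (rhs at j=1; lhs holds on [0,0])
  i=1: ✓ (rhs at j=1)
  i=2: ✗ (no rhs in [2,3])
  i=3: ✗ (lhs fails at k=3 before rhs at j=4)
  i=4: ✓ (rhs at j=4)
  i=5: ✓ (rhs at j=5)
  i=6: ✓ (rhs at j=7; lhs holds on [6,6])
  i=7: ✓ (rhs at j=7)
  i=8: ✓ (rhs at j=8)
  i=9: ✓ (rhs at j=10; lhs holds on [9,9])
  i=10: ✓ (rhs at j=10)
  i=11: ✓ (rhs at j=11)

0, 1, 4, 5, 6, 7, 8, 9, 10, 11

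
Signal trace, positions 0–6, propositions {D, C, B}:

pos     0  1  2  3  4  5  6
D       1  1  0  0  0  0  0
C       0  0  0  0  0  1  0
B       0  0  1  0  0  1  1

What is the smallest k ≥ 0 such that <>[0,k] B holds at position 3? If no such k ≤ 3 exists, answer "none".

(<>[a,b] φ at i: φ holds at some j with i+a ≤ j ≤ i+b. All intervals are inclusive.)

2

Scan j = 3,4,… for B:
  j=3: fails
  j=4: fails
  j=5: holds
First hit at j=5, so smallest k = 5-3 = 2.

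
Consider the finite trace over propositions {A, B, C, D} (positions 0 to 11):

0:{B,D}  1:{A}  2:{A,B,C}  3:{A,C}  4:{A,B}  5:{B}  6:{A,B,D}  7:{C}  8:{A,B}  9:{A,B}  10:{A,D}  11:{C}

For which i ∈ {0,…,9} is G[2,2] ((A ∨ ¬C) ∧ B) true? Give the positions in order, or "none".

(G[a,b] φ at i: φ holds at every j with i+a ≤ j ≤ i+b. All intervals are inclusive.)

0, 2, 3, 4, 6, 7

Evaluate at each i in [0,9]:
  i=0: ✓ (all of [2,2])
  i=1: ✗ (fails at j=3)
  i=2: ✓ (all of [4,4])
  i=3: ✓ (all of [5,5])
  i=4: ✓ (all of [6,6])
  i=5: ✗ (fails at j=7)
  i=6: ✓ (all of [8,8])
  i=7: ✓ (all of [9,9])
  i=8: ✗ (fails at j=10)
  i=9: ✗ (fails at j=11)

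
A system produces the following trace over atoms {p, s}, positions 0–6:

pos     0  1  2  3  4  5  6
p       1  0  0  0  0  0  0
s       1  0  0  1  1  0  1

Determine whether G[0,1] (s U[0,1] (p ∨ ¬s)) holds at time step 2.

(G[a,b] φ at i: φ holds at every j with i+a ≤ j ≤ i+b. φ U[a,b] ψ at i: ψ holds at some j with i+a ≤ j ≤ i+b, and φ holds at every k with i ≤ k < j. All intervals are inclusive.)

False

Check (s U[0,1] (p ∨ ¬s)) at every j in [2,3]:
  j=2: holds
  j=3: fails
Fails at j=3 → formula fails.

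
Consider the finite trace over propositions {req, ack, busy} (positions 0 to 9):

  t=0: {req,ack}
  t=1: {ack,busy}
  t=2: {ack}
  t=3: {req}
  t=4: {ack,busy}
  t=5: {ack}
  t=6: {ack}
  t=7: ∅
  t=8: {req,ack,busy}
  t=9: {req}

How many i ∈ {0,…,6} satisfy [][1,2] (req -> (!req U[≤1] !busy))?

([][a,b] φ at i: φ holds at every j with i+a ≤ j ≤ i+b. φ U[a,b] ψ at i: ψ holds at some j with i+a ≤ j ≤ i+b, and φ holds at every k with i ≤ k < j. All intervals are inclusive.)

Evaluate at each i in [0,6]:
  i=0: ✓ (all of [1,2])
  i=1: ✓ (all of [2,3])
  i=2: ✓ (all of [3,4])
  i=3: ✓ (all of [4,5])
  i=4: ✓ (all of [5,6])
  i=5: ✓ (all of [6,7])
  i=6: ✗ (fails at j=8)
Positions where it holds: {0, 1, 2, 3, 4, 5} → 6.

6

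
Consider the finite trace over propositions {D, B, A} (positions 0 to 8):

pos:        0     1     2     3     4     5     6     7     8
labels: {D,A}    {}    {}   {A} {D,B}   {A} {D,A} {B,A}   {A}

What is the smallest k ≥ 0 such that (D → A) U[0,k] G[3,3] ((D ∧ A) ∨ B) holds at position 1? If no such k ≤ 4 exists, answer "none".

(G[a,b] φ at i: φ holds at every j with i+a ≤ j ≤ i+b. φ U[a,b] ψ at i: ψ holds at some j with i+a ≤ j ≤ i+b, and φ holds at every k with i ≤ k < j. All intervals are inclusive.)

Need earliest j ≥ 1 with G[3,3] ((D ∧ A) ∨ B), and (D → A) at every k in [1,j-1].
  j=1: rhs holds (empty prefix). k = 0.

0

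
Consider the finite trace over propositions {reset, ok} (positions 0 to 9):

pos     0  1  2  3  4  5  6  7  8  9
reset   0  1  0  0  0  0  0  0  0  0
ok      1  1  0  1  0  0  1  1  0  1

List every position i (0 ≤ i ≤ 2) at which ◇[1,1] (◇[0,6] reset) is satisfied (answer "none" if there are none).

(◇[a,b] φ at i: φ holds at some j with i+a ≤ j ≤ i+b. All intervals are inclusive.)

Evaluate at each i in [0,2]:
  i=0: ✓ (witness j=1)
  i=1: ✗ (none in [2,2])
  i=2: ✗ (none in [3,3])

0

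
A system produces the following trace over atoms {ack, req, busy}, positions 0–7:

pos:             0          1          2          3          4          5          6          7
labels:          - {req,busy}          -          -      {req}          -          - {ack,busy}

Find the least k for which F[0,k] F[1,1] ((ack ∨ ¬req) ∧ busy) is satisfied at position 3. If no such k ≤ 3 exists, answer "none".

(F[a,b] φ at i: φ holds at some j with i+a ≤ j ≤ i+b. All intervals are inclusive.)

Scan j = 3,4,… for F[1,1] ((ack ∨ ¬req) ∧ busy):
  j=3: fails
  j=4: fails
  j=5: fails
  j=6: holds
First hit at j=6, so smallest k = 6-3 = 3.

3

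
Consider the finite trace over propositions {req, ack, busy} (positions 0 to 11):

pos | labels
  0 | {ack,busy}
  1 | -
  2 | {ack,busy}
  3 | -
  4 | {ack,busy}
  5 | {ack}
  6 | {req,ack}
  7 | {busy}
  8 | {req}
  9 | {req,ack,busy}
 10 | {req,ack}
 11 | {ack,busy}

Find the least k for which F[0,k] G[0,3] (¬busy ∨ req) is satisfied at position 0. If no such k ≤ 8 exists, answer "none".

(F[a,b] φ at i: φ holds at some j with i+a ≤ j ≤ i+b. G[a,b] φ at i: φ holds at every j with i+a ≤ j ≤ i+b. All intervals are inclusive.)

none

Scan j = 0,1,… for G[0,3] (¬busy ∨ req):
  j=0: fails
  j=1: fails
  j=2: fails
  j=3: fails
  j=4: fails
  j=5: fails
  j=6: fails
  j=7: fails
  j=8: fails
No j in [0,8] satisfies it → none.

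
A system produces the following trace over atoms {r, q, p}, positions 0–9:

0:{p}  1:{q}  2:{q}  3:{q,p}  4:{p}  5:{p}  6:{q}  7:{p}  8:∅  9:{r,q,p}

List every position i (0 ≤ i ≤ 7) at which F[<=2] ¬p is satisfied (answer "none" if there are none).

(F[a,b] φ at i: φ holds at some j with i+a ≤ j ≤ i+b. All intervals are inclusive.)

Evaluate at each i in [0,7]:
  i=0: ✓ (witness j=1)
  i=1: ✓ (witness j=1)
  i=2: ✓ (witness j=2)
  i=3: ✗ (none in [3,5])
  i=4: ✓ (witness j=6)
  i=5: ✓ (witness j=6)
  i=6: ✓ (witness j=6)
  i=7: ✓ (witness j=8)

0, 1, 2, 4, 5, 6, 7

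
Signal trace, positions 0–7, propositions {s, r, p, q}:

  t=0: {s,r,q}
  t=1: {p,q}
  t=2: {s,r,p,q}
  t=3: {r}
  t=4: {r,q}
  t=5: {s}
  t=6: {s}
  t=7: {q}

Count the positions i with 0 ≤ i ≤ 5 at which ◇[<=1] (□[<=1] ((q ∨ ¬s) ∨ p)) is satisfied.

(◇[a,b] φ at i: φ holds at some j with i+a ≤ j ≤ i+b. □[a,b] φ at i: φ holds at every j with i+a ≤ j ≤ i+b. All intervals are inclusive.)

Evaluate at each i in [0,5]:
  i=0: ✓ (witness j=0)
  i=1: ✓ (witness j=1)
  i=2: ✓ (witness j=2)
  i=3: ✓ (witness j=3)
  i=4: ✗ (none in [4,5])
  i=5: ✗ (none in [5,6])
Positions where it holds: {0, 1, 2, 3} → 4.

4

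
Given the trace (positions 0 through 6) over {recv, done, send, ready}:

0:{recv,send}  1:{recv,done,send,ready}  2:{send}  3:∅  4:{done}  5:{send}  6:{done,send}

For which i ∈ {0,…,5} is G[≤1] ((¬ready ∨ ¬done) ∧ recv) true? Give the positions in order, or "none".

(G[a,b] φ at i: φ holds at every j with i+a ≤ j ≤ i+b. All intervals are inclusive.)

Evaluate at each i in [0,5]:
  i=0: ✗ (fails at j=1)
  i=1: ✗ (fails at j=1)
  i=2: ✗ (fails at j=2)
  i=3: ✗ (fails at j=3)
  i=4: ✗ (fails at j=4)
  i=5: ✗ (fails at j=5)

none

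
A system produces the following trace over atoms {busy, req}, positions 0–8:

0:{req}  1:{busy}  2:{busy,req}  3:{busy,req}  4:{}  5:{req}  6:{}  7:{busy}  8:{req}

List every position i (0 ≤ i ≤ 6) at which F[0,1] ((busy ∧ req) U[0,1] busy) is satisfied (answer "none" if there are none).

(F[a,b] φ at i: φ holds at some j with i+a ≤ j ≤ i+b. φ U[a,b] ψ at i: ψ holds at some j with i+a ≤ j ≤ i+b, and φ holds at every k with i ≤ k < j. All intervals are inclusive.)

Evaluate at each i in [0,6]:
  i=0: ✓ (witness j=1)
  i=1: ✓ (witness j=1)
  i=2: ✓ (witness j=2)
  i=3: ✓ (witness j=3)
  i=4: ✗ (none in [4,5])
  i=5: ✗ (none in [5,6])
  i=6: ✓ (witness j=7)

0, 1, 2, 3, 6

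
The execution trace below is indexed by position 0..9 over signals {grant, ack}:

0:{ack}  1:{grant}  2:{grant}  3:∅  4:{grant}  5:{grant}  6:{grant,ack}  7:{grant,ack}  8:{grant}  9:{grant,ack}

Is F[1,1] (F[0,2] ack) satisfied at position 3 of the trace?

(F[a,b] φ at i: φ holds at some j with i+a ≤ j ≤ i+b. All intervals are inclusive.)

Yes

Check F[0,2] ack at each j in [4,4]:
  j=4: holds (witness at 6)
Found at j=4 → formula holds.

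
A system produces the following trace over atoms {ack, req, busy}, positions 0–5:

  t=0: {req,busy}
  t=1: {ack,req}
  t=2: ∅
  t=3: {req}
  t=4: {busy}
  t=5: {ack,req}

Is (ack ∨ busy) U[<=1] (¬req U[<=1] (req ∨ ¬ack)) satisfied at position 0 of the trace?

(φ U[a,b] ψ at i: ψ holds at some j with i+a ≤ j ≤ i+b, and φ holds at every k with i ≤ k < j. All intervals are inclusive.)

True

Need some j in [0,1] with (¬req U[<=1] (req ∨ ¬ack)), and (ack ∨ busy) at every k in [0,j-1].
  j=0: (¬req U[<=1] (req ∨ ¬ack)) holds; no prefix to check → satisfied.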